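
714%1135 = 714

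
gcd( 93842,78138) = 2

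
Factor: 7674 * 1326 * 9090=2^3*3^4*5^1 * 13^1*17^1*101^1*1279^1 = 92497331160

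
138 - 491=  - 353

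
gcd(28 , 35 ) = 7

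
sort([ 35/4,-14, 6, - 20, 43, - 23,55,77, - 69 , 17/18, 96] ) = [ - 69, - 23, - 20, - 14, 17/18,  6 , 35/4,  43 , 55,77,96]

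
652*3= 1956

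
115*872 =100280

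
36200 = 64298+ - 28098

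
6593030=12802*515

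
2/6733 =2/6733 = 0.00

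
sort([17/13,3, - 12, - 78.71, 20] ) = [-78.71,-12, 17/13, 3, 20]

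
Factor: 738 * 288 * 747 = 158770368 = 2^6*3^6*41^1*83^1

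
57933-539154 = -481221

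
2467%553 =255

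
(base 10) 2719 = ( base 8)5237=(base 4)222133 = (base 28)3d3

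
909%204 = 93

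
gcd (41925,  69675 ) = 75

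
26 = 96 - 70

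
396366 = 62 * 6393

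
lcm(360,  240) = 720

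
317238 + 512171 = 829409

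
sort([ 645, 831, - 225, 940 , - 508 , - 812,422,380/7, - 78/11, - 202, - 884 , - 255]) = [ - 884, - 812,- 508, - 255, - 225, - 202, - 78/11 , 380/7 , 422, 645, 831,  940 ] 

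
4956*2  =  9912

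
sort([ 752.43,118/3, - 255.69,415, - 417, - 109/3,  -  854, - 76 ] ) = [ -854,-417,- 255.69, - 76,  -  109/3, 118/3, 415 , 752.43 ]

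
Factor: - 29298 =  - 2^1*3^1*19^1*257^1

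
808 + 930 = 1738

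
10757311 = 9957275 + 800036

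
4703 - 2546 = 2157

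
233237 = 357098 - 123861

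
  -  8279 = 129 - 8408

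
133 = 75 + 58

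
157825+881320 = 1039145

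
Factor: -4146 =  - 2^1*3^1 * 691^1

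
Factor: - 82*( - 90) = 7380 = 2^2*3^2*5^1 * 41^1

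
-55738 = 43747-99485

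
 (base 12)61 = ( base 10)73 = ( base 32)29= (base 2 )1001001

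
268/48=67/12 = 5.58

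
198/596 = 99/298 =0.33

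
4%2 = 0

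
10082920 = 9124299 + 958621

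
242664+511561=754225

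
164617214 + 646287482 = 810904696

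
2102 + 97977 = 100079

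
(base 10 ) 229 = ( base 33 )6v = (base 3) 22111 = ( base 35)6J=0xe5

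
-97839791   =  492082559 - 589922350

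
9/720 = 1/80 = 0.01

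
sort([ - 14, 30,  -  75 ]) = [ - 75 ,-14, 30 ]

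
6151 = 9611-3460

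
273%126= 21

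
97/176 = 97/176=0.55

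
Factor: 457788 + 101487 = 3^1*5^2*7457^1 = 559275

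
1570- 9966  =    -  8396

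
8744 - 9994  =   - 1250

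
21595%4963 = 1743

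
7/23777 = 7/23777 = 0.00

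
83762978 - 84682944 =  - 919966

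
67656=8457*8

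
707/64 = 707/64=11.05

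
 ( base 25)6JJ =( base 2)1000010010100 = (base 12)2558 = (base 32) 44k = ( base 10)4244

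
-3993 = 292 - 4285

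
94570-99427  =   - 4857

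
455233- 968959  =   - 513726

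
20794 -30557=-9763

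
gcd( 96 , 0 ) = 96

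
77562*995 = 77174190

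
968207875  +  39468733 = 1007676608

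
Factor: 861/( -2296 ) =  - 2^( - 3)*3^1 =- 3/8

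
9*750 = 6750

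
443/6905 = 443/6905 = 0.06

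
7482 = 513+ 6969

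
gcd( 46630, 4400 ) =10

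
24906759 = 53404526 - 28497767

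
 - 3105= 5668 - 8773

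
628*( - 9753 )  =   - 6124884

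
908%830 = 78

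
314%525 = 314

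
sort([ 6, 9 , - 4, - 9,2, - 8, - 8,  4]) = [ - 9,-8,- 8,  -  4, 2, 4,6, 9] 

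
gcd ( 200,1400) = 200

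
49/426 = 49/426 =0.12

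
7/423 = 7/423 = 0.02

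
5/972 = 5/972 = 0.01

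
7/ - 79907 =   -  1 + 79900/79907 = - 0.00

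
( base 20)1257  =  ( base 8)21313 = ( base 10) 8907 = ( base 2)10001011001011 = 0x22cb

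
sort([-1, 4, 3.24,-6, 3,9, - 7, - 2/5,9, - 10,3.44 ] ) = [ - 10,  -  7,-6,  -  1, -2/5, 3, 3.24, 3.44, 4,  9,  9]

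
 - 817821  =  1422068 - 2239889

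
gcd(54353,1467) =1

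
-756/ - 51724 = 189/12931 = 0.01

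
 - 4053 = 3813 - 7866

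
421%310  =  111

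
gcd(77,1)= 1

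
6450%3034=382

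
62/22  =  2 + 9/11 = 2.82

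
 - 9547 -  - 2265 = - 7282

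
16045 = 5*3209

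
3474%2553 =921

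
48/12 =4   =  4.00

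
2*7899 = 15798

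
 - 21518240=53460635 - 74978875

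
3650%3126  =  524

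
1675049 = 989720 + 685329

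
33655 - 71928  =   - 38273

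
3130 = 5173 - 2043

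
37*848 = 31376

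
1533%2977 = 1533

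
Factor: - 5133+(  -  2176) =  - 7309 = - 7309^1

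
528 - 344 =184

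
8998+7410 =16408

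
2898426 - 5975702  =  -3077276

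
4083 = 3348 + 735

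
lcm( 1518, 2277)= 4554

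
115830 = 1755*66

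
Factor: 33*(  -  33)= -3^2*11^2 = - 1089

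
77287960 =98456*785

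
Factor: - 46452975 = -3^1*5^2*619373^1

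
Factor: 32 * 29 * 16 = 2^9 *29^1 = 14848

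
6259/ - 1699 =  - 6259/1699  =  - 3.68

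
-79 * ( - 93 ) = 7347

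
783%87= 0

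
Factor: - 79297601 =-47^1 *1687183^1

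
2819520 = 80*35244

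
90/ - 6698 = -45/3349 = - 0.01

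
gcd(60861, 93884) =1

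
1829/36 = 1829/36 = 50.81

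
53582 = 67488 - 13906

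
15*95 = 1425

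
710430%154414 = 92774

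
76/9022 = 38/4511=0.01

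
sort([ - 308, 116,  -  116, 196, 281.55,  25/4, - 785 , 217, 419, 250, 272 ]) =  [ - 785, -308, - 116,25/4, 116, 196,217,250,  272, 281.55,419]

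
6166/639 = 9  +  415/639 = 9.65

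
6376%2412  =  1552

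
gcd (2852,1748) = 92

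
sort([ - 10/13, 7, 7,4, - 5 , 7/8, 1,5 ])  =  [ - 5, - 10/13, 7/8, 1,4, 5,7, 7]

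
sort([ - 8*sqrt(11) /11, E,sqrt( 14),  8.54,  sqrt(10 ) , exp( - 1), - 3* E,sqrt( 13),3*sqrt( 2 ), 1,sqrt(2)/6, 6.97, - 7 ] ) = [ - 3 * E,- 7, - 8 *sqrt( 11 )/11,  sqrt ( 2 ) /6,exp( - 1),1,E,sqrt( 10), sqrt(13),sqrt(14),  3*sqrt( 2), 6.97,8.54 ]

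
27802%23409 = 4393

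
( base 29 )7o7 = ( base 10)6590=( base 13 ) 2ccc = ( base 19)I4G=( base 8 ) 14676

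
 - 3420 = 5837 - 9257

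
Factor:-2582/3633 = -2^1*3^( - 1 )*7^(-1)*173^(- 1)*1291^1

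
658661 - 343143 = 315518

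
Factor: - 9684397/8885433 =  - 3^( - 1)*47^1 * 463^( - 1)*6397^( - 1 )*206051^1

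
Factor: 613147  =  29^1 *21143^1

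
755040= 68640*11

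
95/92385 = 19/18477 = 0.00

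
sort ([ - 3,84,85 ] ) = [ - 3, 84,85]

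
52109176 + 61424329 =113533505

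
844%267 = 43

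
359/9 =39 + 8/9 = 39.89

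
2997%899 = 300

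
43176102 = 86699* 498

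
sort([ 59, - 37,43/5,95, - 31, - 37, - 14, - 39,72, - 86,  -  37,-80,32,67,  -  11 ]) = [ - 86, - 80,-39,- 37 , - 37, - 37, - 31, - 14, - 11,43/5,32, 59,  67,72,  95 ] 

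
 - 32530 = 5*( - 6506)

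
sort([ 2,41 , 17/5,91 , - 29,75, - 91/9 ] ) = [-29,-91/9, 2, 17/5,  41,75,91]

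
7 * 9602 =67214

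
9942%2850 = 1392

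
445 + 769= 1214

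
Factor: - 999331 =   -  999331^1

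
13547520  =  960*14112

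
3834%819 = 558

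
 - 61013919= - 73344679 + 12330760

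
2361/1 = 2361=2361.00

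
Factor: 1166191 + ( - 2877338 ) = -1711147 =- 349^1 * 4903^1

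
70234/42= 1672 + 5/21 = 1672.24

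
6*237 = 1422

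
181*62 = 11222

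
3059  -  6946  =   -3887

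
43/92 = 43/92 = 0.47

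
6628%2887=854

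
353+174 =527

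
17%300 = 17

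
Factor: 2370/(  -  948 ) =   -  2^( - 1)*5^1 = - 5/2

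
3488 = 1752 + 1736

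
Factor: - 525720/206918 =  - 780/307 = -2^2 *3^1* 5^1*13^1*307^(  -  1) 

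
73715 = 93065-19350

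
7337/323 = 7337/323 = 22.72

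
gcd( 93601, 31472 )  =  1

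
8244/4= 2061 = 2061.00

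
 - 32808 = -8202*4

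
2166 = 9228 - 7062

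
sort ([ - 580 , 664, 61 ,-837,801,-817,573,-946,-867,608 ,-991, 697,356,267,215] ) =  [-991, - 946, - 867, - 837,-817,-580, 61,215,267, 356 , 573, 608 , 664,697, 801]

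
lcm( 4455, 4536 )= 249480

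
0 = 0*7381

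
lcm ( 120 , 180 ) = 360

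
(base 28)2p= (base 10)81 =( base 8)121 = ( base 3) 10000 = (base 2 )1010001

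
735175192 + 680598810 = 1415774002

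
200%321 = 200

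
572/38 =286/19=15.05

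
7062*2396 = 16920552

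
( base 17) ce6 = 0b111010000000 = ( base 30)43M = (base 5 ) 104322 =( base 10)3712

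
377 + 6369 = 6746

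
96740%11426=5332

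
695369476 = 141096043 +554273433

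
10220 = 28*365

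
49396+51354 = 100750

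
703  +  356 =1059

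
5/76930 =1/15386 = 0.00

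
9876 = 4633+5243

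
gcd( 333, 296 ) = 37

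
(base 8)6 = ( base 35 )6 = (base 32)6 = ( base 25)6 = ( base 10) 6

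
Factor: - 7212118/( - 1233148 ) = 3606059/616574 = 2^( - 1 )*7^ ( - 1)*44041^( - 1)*3606059^1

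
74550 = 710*105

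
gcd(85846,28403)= 1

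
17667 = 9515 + 8152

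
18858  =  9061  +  9797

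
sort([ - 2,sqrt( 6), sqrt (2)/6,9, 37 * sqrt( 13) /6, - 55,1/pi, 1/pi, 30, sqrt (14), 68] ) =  [-55,-2,sqrt(2)/6,1/pi,1/pi,sqrt (6),sqrt (14), 9,37*sqrt(  13 ) /6,30, 68] 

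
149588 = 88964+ 60624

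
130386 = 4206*31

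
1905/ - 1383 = -2 + 287/461 = - 1.38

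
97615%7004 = 6563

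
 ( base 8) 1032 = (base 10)538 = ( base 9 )657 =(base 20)16i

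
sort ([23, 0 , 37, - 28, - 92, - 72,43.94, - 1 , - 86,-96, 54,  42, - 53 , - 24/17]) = [ - 96, - 92, - 86, - 72, - 53, - 28, - 24/17 , - 1 , 0, 23,37, 42, 43.94, 54 ] 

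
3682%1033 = 583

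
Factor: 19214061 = 3^1 *293^1 * 21859^1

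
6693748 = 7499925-806177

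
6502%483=223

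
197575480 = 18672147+178903333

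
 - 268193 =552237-820430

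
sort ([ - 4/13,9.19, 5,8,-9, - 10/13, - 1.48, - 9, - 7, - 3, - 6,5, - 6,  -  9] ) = [  -  9,- 9, - 9, - 7,- 6, - 6, - 3,- 1.48,  -  10/13, - 4/13,5,  5 , 8,9.19 ] 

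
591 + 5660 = 6251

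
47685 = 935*51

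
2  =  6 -4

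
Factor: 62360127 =3^2*31^1*101^1*2213^1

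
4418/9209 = 4418/9209 = 0.48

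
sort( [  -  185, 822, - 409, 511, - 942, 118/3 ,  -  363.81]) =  [ - 942, - 409  , - 363.81, - 185, 118/3,511, 822]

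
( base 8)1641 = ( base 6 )4145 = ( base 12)655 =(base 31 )TU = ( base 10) 929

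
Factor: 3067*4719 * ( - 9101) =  -3^1*11^2*13^1*19^1*479^1*3067^1 = - 131720347473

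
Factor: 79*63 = 4977 = 3^2 *7^1*79^1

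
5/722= 5/722 =0.01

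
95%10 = 5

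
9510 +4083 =13593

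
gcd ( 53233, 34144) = 1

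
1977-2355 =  - 378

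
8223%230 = 173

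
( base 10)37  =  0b100101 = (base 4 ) 211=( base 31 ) 16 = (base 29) 18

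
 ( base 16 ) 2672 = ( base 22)K78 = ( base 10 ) 9842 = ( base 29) bkb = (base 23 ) IDL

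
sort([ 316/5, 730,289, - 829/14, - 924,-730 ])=[ - 924, - 730, - 829/14, 316/5,289,730 ]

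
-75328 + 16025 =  - 59303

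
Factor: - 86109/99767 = -3^1*28703^1 * 99767^(-1)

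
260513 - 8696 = 251817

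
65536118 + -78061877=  - 12525759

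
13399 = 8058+5341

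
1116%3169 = 1116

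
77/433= 77/433 = 0.18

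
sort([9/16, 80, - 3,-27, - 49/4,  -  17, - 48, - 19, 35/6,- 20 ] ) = [-48, - 27, - 20 ,-19,  -  17,-49/4, - 3,9/16 , 35/6,  80]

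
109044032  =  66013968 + 43030064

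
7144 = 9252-2108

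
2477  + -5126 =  - 2649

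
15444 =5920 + 9524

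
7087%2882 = 1323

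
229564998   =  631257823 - 401692825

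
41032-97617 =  - 56585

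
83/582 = 83/582 = 0.14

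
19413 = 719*27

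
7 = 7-0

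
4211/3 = 4211/3 = 1403.67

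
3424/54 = 63 + 11/27 = 63.41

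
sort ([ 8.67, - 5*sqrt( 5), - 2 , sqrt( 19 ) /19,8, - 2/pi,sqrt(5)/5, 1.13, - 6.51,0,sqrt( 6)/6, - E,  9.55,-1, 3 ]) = [ - 5*sqrt (5), - 6.51, - E, - 2,-1, - 2/pi, 0,sqrt(19) /19, sqrt(6)/6,sqrt( 5)/5,1.13,3,8,8.67, 9.55]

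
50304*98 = 4929792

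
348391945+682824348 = 1031216293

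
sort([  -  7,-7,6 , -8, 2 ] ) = [-8,- 7, - 7,2 , 6 ] 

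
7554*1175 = 8875950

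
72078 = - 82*( - 879)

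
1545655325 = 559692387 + 985962938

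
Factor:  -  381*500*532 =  - 101346000 = -2^4*3^1* 5^3*7^1*19^1 * 127^1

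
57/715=57/715 = 0.08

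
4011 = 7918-3907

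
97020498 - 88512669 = 8507829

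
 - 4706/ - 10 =2353/5  =  470.60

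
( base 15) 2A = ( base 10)40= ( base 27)1d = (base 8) 50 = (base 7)55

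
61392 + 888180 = 949572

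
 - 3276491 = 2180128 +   -  5456619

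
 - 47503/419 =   -  114+263/419 = -  113.37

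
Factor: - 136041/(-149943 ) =137^1*151^( - 1) = 137/151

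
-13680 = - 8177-5503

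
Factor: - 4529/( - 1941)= 7/3 = 3^( - 1 )*7^1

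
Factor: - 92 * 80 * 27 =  - 2^6*3^3 * 5^1 * 23^1 = - 198720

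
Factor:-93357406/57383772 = -46678703/28691886  =  -  2^(  -  1 ) *3^( - 1)*17^(-1)*103^( - 1)*2731^(-1)*46678703^1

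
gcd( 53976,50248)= 8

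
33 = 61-28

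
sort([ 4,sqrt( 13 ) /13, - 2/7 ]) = [ - 2/7  ,  sqrt(13 )/13,4]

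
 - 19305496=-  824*23429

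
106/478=53/239 = 0.22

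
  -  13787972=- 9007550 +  - 4780422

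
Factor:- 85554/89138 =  - 6111/6367 = - 3^2 *7^1*97^1*6367^( - 1)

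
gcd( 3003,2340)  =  39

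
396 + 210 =606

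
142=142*1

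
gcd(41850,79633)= 1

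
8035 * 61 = 490135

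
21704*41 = 889864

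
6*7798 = 46788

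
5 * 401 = 2005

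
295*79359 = 23410905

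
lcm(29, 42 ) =1218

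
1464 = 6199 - 4735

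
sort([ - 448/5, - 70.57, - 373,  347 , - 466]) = [ - 466, - 373, - 448/5,-70.57,347]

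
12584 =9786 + 2798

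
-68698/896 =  - 4907/64=-76.67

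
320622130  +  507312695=827934825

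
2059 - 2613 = - 554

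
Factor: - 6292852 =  - 2^2*787^1 * 1999^1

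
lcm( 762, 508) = 1524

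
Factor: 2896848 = 2^4*3^2*20117^1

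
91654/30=3055+2/15=3055.13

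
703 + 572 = 1275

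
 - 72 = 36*( - 2 ) 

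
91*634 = 57694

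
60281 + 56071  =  116352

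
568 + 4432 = 5000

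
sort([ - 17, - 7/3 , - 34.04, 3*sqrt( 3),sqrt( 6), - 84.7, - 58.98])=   [ - 84.7, - 58.98, - 34.04, - 17, - 7/3, sqrt( 6), 3*sqrt(3) ] 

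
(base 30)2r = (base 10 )87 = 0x57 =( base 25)3c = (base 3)10020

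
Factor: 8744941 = 8744941^1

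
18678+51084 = 69762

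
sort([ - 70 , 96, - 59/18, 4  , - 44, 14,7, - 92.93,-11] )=[-92.93, - 70, - 44 , -11, - 59/18, 4,7, 14, 96]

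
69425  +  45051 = 114476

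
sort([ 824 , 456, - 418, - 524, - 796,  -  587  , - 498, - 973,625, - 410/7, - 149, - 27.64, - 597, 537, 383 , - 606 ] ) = [ - 973,-796, - 606,-597,-587, - 524, - 498, - 418,  -  149, - 410/7,-27.64, 383,456,537,625, 824]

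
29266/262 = 14633/131 = 111.70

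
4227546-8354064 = -4126518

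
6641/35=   6641/35 = 189.74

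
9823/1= 9823= 9823.00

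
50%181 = 50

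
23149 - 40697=  -  17548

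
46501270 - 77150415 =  - 30649145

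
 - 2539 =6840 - 9379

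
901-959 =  - 58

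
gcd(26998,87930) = 2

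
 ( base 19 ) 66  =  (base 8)170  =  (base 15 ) 80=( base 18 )6c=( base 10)120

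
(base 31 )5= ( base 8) 5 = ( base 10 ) 5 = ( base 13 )5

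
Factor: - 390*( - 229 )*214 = 2^2*3^1*5^1 * 13^1*107^1*229^1 = 19112340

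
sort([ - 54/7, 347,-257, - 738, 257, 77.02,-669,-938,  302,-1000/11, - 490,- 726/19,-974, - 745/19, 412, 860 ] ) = [-974, - 938,-738, - 669, -490,-257, - 1000/11,  -  745/19,-726/19, - 54/7,77.02,257, 302,347 , 412, 860] 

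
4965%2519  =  2446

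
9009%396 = 297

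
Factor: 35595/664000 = 2^(-6 )*3^2*5^( - 2)*7^1 * 83^ (-1 )*113^1 = 7119/132800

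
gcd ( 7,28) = 7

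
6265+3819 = 10084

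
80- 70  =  10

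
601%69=49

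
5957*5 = 29785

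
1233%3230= 1233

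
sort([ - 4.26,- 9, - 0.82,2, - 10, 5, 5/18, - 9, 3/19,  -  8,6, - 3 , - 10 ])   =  [ - 10,  -  10, - 9, - 9, - 8, - 4.26, - 3, - 0.82,3/19,5/18, 2,5, 6 ]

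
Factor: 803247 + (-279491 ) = 2^2*23^1*5693^1 = 523756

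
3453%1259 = 935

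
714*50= 35700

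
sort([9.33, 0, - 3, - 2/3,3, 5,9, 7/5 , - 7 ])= [- 7, - 3,- 2/3 , 0  ,  7/5,3 , 5 , 9,9.33 ] 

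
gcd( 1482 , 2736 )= 114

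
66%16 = 2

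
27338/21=1301 + 17/21 = 1301.81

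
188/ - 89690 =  - 1+44751/44845 = -  0.00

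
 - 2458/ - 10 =1229/5 =245.80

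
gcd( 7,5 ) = 1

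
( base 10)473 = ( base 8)731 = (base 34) dv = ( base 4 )13121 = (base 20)13d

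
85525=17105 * 5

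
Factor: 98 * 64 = 2^7  *7^2 = 6272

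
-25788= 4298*( - 6)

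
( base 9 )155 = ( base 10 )131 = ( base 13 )A1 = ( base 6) 335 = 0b10000011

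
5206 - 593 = 4613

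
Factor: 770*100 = 77000 = 2^3*5^3*7^1 * 11^1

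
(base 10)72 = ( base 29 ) 2e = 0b1001000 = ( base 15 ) 4c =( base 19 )3F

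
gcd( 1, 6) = 1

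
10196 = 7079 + 3117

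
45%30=15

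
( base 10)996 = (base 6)4340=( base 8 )1744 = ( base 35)sg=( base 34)TA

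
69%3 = 0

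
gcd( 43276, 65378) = 2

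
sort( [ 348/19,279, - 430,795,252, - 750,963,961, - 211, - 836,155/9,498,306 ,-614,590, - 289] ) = [ - 836, - 750, - 614, - 430, - 289, - 211, 155/9, 348/19, 252,279,306,498,590, 795,961, 963]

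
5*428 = 2140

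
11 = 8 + 3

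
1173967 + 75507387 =76681354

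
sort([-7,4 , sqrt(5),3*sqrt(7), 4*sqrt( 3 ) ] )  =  [ - 7, sqrt( 5), 4,4*sqrt(3 ),3*sqrt(7 )] 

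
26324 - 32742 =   -  6418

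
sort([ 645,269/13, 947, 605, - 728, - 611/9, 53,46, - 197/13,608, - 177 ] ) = [ - 728 , - 177, - 611/9,- 197/13 , 269/13, 46,  53, 605,608, 645,  947 ]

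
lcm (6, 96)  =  96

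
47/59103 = 47/59103 = 0.00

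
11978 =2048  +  9930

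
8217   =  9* 913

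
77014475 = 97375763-20361288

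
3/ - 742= - 3/742 =- 0.00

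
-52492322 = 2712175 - 55204497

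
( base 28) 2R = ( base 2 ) 1010011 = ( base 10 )83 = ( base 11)76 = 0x53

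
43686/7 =43686/7 = 6240.86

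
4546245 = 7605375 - 3059130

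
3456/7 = 3456/7 = 493.71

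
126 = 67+59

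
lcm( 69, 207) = 207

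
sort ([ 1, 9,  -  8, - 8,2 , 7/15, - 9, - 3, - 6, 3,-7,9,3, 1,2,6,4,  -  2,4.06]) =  [ - 9,  -  8, - 8, - 7,  -  6, - 3, - 2, 7/15, 1,1, 2,2, 3, 3,4,4.06,6, 9, 9 ]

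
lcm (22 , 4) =44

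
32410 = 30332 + 2078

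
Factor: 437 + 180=617^1 = 617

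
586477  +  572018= 1158495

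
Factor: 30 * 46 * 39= 2^2*3^2*5^1*13^1* 23^1 = 53820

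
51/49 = 51/49  =  1.04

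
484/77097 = 484/77097 = 0.01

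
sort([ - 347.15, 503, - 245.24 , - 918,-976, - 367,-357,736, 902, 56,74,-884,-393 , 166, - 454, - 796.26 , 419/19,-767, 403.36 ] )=[ - 976  , - 918, - 884, - 796.26,-767, - 454, - 393,-367, - 357,- 347.15,  -  245.24, 419/19,56 , 74,166,  403.36, 503,736, 902 ] 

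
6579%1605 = 159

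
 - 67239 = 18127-85366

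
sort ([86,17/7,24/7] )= [ 17/7, 24/7,86]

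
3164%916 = 416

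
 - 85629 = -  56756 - 28873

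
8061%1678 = 1349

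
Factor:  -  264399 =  - 3^1*31^1*2843^1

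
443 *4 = 1772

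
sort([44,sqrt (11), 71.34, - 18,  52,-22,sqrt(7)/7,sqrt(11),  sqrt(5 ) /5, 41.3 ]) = [ - 22 ,  -  18, sqrt(7)/7,sqrt(5)/5,  sqrt( 11),sqrt( 11),41.3,44, 52, 71.34]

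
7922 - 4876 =3046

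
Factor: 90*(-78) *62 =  - 435240=-2^3*3^3*5^1 *13^1 * 31^1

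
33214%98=90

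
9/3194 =9/3194  =  0.00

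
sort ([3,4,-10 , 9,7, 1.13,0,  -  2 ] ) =[ - 10, - 2,0,1.13,3, 4,7,  9]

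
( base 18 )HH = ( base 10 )323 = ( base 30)AN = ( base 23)E1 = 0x143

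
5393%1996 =1401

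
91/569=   91/569 = 0.16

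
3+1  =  4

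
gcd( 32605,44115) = 5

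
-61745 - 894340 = -956085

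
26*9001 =234026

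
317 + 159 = 476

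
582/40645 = 582/40645 = 0.01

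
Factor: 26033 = 7^1*3719^1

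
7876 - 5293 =2583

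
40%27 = 13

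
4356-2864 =1492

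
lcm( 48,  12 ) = 48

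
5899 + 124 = 6023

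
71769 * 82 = 5885058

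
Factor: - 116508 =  - 2^2*3^1*7^1*19^1*73^1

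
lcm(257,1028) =1028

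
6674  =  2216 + 4458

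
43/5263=43/5263=0.01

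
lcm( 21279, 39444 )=1617204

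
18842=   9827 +9015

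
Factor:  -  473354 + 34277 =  - 3^1*146359^1 = - 439077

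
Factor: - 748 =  - 2^2 *11^1*17^1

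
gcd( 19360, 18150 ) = 1210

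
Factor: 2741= 2741^1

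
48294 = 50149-1855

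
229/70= 229/70 =3.27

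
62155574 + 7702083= 69857657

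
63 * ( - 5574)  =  -351162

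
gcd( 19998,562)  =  2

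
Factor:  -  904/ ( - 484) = 226/121 = 2^1*11^( - 2 )*113^1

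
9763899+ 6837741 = 16601640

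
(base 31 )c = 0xc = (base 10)12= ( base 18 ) c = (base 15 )c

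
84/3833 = 84/3833 = 0.02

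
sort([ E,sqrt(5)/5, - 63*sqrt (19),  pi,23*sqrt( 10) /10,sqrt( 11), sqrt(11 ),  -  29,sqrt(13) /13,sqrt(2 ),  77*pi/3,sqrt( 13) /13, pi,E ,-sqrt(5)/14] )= [-63*sqrt(19), - 29, - sqrt(5)/14, sqrt( 13) /13,  sqrt( 13) /13, sqrt (5)/5,sqrt(2),  E, E,pi,pi,sqrt( 11 ),sqrt( 11),23*sqrt(10)/10, 77*pi/3 ]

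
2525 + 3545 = 6070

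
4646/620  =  2323/310 = 7.49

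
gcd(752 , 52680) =8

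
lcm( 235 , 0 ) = 0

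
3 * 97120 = 291360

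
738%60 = 18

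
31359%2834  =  185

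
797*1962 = 1563714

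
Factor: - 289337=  - 41^1*7057^1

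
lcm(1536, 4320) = 69120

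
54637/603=54637/603= 90.61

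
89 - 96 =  - 7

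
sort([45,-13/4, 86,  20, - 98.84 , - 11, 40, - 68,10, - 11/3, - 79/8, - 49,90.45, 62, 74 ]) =[-98.84,  -  68, - 49,-11, - 79/8, - 11/3, -13/4,10, 20,40,45, 62, 74, 86,90.45]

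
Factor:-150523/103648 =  - 2^( - 5 )*41^( - 1)*79^( - 1)*150523^1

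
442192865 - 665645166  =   -223452301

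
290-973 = - 683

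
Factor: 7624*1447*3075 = 33923178600 = 2^3*3^1*5^2*41^1*953^1*1447^1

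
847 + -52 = 795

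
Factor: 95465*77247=7374384855 = 3^3* 5^1*61^1*313^1*2861^1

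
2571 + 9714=12285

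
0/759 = 0 = 0.00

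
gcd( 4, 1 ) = 1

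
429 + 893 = 1322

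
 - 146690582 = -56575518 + -90115064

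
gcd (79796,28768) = 4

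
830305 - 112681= 717624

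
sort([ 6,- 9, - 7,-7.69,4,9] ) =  [ - 9, - 7.69, - 7, 4 , 6, 9]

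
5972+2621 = 8593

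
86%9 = 5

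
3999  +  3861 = 7860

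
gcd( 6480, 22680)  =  3240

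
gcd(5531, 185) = 1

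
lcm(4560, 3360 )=63840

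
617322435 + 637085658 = 1254408093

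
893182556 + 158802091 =1051984647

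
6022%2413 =1196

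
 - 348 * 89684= -31210032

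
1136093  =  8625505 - 7489412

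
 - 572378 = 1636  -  574014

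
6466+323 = 6789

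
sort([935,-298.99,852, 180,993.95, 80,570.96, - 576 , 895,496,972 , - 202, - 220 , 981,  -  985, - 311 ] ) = [ - 985, - 576, - 311, - 298.99, - 220, - 202,80,180,  496,570.96,852,895,935, 972,  981,  993.95] 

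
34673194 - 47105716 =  - 12432522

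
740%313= 114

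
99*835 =82665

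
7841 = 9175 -1334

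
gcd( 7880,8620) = 20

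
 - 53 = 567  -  620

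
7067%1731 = 143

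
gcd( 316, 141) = 1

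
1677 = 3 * 559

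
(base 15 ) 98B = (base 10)2156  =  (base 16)86c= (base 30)2BQ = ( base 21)4IE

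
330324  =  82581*4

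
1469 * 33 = 48477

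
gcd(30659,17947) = 1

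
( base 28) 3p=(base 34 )37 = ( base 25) 49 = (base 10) 109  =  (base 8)155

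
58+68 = 126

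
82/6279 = 82/6279 = 0.01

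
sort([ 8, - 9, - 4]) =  [ - 9, - 4,8] 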